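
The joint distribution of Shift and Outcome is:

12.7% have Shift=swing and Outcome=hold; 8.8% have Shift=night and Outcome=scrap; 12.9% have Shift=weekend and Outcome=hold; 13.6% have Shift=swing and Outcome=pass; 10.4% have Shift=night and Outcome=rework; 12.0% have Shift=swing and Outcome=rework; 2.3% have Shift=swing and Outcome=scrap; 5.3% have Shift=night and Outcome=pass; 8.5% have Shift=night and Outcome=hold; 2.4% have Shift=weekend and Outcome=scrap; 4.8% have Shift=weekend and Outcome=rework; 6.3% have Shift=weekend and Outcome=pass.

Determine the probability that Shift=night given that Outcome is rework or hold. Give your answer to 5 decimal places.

P(Outcome=rework) = 0.120 + 0.104 + 0.048 = 0.272.
P(Outcome=hold) = 0.127 + 0.085 + 0.129 = 0.341.
P(Outcome ∈ {rework, hold}) = 0.272 + 0.341 = 0.613; P(Shift=night, Outcome ∈ {rework, hold}) = 0.104 + 0.085 = 0.189.
P(Shift=night | Outcome ∈ {rework, hold}) = 0.189/0.613 = 0.30832.

0.30832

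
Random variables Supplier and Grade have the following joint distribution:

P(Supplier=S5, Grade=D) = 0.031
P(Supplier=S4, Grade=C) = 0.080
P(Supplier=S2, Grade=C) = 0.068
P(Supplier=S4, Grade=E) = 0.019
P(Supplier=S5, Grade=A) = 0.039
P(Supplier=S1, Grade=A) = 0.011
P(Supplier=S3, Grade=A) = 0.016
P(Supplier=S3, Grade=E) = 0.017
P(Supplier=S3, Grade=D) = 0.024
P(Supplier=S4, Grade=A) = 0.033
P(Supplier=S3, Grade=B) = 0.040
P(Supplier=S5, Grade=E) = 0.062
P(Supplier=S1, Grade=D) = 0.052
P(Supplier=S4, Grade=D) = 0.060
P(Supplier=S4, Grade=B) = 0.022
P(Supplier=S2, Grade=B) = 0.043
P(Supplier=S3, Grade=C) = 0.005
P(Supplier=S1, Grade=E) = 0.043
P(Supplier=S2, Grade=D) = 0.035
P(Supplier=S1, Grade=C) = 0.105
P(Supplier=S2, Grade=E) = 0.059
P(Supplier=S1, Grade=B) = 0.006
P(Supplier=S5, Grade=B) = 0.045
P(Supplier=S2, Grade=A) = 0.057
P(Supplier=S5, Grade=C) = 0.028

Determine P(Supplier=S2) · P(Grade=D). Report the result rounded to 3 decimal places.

P(Supplier=S2) = 0.057 + 0.043 + 0.068 + 0.035 + 0.059 = 0.262.
P(Grade=D) = 0.052 + 0.035 + 0.024 + 0.060 + 0.031 = 0.202.
Product: 0.262 × 0.202 = 0.053.

0.053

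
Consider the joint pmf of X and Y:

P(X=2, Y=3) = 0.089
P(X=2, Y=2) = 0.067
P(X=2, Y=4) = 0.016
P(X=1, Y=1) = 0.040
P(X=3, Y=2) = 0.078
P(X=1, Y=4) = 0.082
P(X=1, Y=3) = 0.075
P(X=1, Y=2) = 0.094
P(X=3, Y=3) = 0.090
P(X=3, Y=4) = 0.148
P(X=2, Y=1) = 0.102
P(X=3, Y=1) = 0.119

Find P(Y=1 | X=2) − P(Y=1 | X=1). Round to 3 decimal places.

P(X=2) = 0.102 + 0.067 + 0.089 + 0.016 = 0.274; P(Y=1 | X=2) = 0.102/0.274 = 0.3723.
P(X=1) = 0.040 + 0.094 + 0.075 + 0.082 = 0.291; P(Y=1 | X=1) = 0.040/0.291 = 0.1375.
Difference = 0.235.

0.235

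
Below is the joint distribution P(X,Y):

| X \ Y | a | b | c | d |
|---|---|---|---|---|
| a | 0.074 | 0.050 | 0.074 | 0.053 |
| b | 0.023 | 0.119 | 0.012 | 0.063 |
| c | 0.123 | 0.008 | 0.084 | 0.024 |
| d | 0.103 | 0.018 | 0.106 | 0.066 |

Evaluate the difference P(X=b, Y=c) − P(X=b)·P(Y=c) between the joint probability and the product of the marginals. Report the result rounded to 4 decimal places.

-0.0479

P(X=b) = 0.023 + 0.119 + 0.012 + 0.063 = 0.217.
P(Y=c) = 0.074 + 0.012 + 0.084 + 0.106 = 0.276.
P(X=b, Y=c) − P(X=b)P(Y=c) = 0.012 − 0.217×0.276 = -0.0479.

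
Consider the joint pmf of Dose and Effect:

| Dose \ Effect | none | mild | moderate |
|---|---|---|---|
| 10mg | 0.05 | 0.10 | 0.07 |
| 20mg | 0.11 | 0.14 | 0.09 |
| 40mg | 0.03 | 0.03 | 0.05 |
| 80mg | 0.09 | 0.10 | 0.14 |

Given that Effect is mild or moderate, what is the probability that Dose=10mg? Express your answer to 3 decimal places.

0.236

P(Effect=mild) = 0.10 + 0.14 + 0.03 + 0.10 = 0.37.
P(Effect=moderate) = 0.07 + 0.09 + 0.05 + 0.14 = 0.35.
P(Effect ∈ {mild, moderate}) = 0.37 + 0.35 = 0.72; P(Dose=10mg, Effect ∈ {mild, moderate}) = 0.10 + 0.07 = 0.17.
P(Dose=10mg | Effect ∈ {mild, moderate}) = 0.17/0.72 = 0.236.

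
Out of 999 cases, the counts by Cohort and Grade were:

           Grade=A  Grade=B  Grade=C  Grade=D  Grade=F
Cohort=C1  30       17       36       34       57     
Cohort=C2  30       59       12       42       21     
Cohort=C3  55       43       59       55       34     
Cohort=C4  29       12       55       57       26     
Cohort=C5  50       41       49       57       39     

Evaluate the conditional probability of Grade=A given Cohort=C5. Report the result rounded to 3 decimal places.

0.212

Total with Cohort=C5: 50 + 41 + 49 + 57 + 39 = 236.
P(Grade=A | Cohort=C5) = 50/236 = 0.212.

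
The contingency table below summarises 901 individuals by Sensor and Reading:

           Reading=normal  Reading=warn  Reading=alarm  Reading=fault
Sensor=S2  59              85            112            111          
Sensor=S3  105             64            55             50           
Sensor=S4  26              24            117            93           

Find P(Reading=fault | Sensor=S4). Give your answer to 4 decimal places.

Total with Sensor=S4: 26 + 24 + 117 + 93 = 260.
P(Reading=fault | Sensor=S4) = 93/260 = 0.3577.

0.3577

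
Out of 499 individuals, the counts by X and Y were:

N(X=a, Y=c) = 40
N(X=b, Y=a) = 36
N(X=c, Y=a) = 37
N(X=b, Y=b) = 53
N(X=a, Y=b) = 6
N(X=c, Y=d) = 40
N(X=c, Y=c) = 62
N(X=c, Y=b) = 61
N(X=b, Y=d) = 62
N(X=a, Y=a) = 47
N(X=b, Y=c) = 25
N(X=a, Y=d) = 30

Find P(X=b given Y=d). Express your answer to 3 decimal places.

Total with Y=d: 30 + 62 + 40 = 132.
P(X=b | Y=d) = 62/132 = 0.470.

0.470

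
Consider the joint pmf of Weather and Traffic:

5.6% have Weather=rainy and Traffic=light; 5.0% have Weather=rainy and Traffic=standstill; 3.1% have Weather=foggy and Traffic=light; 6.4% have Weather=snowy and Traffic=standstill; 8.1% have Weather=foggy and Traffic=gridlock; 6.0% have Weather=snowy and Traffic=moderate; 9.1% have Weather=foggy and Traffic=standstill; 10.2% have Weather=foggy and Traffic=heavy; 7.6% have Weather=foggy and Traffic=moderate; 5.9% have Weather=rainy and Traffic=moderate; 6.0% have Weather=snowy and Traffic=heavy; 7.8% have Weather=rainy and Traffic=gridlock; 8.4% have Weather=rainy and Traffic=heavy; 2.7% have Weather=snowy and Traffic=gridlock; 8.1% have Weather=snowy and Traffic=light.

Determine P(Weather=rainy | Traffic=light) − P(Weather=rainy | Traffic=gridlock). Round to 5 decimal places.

-0.08602

P(Traffic=light) = 0.056 + 0.081 + 0.031 = 0.168; P(Weather=rainy | Traffic=light) = 0.056/0.168 = 0.333333.
P(Traffic=gridlock) = 0.078 + 0.027 + 0.081 = 0.186; P(Weather=rainy | Traffic=gridlock) = 0.078/0.186 = 0.419355.
Difference = -0.08602.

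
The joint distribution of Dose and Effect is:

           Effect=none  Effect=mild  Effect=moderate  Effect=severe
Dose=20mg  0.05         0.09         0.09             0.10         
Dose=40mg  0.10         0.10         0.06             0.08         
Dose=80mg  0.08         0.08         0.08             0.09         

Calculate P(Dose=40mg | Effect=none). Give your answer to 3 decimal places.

0.435

P(Effect=none) = 0.05 + 0.10 + 0.08 = 0.23.
P(Dose=40mg | Effect=none) = 0.10/0.23 = 0.435.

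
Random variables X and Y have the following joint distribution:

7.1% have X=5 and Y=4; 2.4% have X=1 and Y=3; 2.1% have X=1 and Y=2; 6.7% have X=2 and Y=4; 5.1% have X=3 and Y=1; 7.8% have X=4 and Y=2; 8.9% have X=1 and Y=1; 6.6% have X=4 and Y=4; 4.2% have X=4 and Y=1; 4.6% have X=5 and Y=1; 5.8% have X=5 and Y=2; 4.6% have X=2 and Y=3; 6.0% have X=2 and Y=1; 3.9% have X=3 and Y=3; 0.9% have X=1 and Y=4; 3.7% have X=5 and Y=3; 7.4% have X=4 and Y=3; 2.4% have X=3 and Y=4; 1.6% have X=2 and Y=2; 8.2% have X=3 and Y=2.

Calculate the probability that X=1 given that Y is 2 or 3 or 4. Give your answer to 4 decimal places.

P(Y=2) = 0.021 + 0.016 + 0.082 + 0.078 + 0.058 = 0.255.
P(Y=3) = 0.024 + 0.046 + 0.039 + 0.074 + 0.037 = 0.220.
P(Y=4) = 0.009 + 0.067 + 0.024 + 0.066 + 0.071 = 0.237.
P(Y ∈ {2, 3, 4}) = 0.255 + 0.220 + 0.237 = 0.712; P(X=1, Y ∈ {2, 3, 4}) = 0.021 + 0.024 + 0.009 = 0.054.
P(X=1 | Y ∈ {2, 3, 4}) = 0.054/0.712 = 0.0758.

0.0758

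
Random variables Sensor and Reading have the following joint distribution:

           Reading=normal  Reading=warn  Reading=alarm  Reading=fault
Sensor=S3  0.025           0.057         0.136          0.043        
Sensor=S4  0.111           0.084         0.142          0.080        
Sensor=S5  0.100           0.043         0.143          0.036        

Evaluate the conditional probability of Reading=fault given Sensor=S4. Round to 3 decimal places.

0.192

P(Sensor=S4) = 0.111 + 0.084 + 0.142 + 0.080 = 0.417.
P(Reading=fault | Sensor=S4) = 0.080/0.417 = 0.192.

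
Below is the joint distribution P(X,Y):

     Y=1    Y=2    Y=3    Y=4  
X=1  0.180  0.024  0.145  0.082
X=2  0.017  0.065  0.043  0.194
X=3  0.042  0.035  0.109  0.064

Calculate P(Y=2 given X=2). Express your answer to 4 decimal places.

P(X=2) = 0.017 + 0.065 + 0.043 + 0.194 = 0.319.
P(Y=2 | X=2) = 0.065/0.319 = 0.2038.

0.2038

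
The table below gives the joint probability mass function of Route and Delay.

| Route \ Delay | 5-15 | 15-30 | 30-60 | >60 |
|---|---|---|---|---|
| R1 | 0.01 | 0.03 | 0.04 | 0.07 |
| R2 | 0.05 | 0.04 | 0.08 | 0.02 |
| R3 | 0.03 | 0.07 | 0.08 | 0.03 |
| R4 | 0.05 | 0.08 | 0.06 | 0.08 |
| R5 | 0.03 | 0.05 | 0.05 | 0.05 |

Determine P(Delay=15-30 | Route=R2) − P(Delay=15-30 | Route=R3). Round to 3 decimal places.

-0.123

P(Route=R2) = 0.05 + 0.04 + 0.08 + 0.02 = 0.19; P(Delay=15-30 | Route=R2) = 0.04/0.19 = 0.2105.
P(Route=R3) = 0.03 + 0.07 + 0.08 + 0.03 = 0.21; P(Delay=15-30 | Route=R3) = 0.07/0.21 = 0.3333.
Difference = -0.123.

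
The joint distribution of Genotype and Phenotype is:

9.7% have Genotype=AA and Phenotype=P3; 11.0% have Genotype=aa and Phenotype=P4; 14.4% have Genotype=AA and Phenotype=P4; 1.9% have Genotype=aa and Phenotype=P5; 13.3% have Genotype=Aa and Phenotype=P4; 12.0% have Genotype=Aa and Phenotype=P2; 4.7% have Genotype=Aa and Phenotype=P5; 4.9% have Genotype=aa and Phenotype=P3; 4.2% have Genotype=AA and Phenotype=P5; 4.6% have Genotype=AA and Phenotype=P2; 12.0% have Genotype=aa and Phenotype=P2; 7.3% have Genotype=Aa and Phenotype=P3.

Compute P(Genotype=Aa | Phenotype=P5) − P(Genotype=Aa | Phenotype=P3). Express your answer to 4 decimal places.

P(Phenotype=P5) = 0.042 + 0.047 + 0.019 = 0.108; P(Genotype=Aa | Phenotype=P5) = 0.047/0.108 = 0.43519.
P(Phenotype=P3) = 0.097 + 0.073 + 0.049 = 0.219; P(Genotype=Aa | Phenotype=P3) = 0.073/0.219 = 0.33333.
Difference = 0.1019.

0.1019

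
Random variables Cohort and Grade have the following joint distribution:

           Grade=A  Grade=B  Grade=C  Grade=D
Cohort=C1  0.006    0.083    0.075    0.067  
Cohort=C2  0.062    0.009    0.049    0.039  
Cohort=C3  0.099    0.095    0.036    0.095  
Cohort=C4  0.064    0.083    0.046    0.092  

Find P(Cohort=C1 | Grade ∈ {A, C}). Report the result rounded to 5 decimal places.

0.18535

P(Grade=A) = 0.006 + 0.062 + 0.099 + 0.064 = 0.231.
P(Grade=C) = 0.075 + 0.049 + 0.036 + 0.046 = 0.206.
P(Grade ∈ {A, C}) = 0.231 + 0.206 = 0.437; P(Cohort=C1, Grade ∈ {A, C}) = 0.006 + 0.075 = 0.081.
P(Cohort=C1 | Grade ∈ {A, C}) = 0.081/0.437 = 0.18535.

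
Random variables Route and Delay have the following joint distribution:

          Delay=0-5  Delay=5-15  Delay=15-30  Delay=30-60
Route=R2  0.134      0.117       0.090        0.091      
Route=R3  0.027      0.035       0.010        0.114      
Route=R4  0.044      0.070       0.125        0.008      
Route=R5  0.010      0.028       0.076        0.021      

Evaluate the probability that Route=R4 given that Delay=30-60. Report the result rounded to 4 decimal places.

P(Delay=30-60) = 0.091 + 0.114 + 0.008 + 0.021 = 0.234.
P(Route=R4 | Delay=30-60) = 0.008/0.234 = 0.0342.

0.0342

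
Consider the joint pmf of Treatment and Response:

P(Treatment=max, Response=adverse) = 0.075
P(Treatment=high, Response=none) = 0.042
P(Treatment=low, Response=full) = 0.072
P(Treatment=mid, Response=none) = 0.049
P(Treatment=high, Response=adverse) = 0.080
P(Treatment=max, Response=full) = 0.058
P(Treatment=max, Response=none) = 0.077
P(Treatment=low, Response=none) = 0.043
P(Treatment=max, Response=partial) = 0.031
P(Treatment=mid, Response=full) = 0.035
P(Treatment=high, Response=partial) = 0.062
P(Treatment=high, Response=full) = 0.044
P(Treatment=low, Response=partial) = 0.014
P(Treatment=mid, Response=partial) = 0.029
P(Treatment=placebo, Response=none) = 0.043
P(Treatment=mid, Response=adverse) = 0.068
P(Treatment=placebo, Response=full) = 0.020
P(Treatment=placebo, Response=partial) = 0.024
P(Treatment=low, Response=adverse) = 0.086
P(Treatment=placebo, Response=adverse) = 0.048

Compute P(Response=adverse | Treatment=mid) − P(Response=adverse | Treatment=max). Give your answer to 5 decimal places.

0.06449

P(Treatment=mid) = 0.049 + 0.029 + 0.035 + 0.068 = 0.181; P(Response=adverse | Treatment=mid) = 0.068/0.181 = 0.375691.
P(Treatment=max) = 0.077 + 0.031 + 0.058 + 0.075 = 0.241; P(Response=adverse | Treatment=max) = 0.075/0.241 = 0.311203.
Difference = 0.06449.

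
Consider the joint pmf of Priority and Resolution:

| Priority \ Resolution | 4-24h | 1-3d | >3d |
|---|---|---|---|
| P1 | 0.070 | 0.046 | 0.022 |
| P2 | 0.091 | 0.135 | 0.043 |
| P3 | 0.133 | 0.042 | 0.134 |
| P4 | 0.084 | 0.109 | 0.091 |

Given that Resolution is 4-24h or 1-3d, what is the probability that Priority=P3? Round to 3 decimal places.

P(Resolution=4-24h) = 0.070 + 0.091 + 0.133 + 0.084 = 0.378.
P(Resolution=1-3d) = 0.046 + 0.135 + 0.042 + 0.109 = 0.332.
P(Resolution ∈ {4-24h, 1-3d}) = 0.378 + 0.332 = 0.710; P(Priority=P3, Resolution ∈ {4-24h, 1-3d}) = 0.133 + 0.042 = 0.175.
P(Priority=P3 | Resolution ∈ {4-24h, 1-3d}) = 0.175/0.710 = 0.246.

0.246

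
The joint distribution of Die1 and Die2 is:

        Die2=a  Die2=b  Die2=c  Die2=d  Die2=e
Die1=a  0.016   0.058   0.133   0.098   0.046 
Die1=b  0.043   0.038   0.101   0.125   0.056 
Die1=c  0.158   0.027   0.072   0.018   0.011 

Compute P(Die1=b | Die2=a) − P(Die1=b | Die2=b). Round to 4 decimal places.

-0.1108

P(Die2=a) = 0.016 + 0.043 + 0.158 = 0.217; P(Die1=b | Die2=a) = 0.043/0.217 = 0.19816.
P(Die2=b) = 0.058 + 0.038 + 0.027 = 0.123; P(Die1=b | Die2=b) = 0.038/0.123 = 0.30894.
Difference = -0.1108.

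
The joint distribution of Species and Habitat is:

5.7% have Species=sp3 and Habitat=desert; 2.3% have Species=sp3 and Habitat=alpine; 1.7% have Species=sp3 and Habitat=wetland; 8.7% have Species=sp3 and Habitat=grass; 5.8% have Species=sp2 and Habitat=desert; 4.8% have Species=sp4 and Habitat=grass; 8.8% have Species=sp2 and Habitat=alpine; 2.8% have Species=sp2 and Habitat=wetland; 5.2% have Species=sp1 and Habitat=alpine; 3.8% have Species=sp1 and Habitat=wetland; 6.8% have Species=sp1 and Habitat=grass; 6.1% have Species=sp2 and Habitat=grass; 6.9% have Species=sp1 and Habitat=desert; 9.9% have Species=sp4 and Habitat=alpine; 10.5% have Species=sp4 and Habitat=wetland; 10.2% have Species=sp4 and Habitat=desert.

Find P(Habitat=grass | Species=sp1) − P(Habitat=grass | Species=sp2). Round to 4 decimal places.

P(Species=sp1) = 0.068 + 0.038 + 0.069 + 0.052 = 0.227; P(Habitat=grass | Species=sp1) = 0.068/0.227 = 0.29956.
P(Species=sp2) = 0.061 + 0.028 + 0.058 + 0.088 = 0.235; P(Habitat=grass | Species=sp2) = 0.061/0.235 = 0.25957.
Difference = 0.0400.

0.0400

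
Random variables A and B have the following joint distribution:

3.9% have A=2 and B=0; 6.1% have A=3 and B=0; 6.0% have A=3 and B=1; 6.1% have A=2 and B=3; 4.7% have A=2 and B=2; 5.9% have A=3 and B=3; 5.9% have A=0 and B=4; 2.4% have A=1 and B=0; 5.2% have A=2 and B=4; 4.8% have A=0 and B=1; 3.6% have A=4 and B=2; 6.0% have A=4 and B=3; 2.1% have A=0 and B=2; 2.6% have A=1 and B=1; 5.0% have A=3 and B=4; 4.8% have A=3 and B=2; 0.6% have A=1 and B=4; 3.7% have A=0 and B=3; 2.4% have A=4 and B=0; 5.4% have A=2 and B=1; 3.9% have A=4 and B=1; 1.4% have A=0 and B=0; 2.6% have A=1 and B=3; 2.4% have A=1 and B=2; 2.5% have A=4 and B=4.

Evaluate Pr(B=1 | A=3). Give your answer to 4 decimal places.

P(A=3) = 0.061 + 0.060 + 0.048 + 0.059 + 0.050 = 0.278.
P(B=1 | A=3) = 0.060/0.278 = 0.2158.

0.2158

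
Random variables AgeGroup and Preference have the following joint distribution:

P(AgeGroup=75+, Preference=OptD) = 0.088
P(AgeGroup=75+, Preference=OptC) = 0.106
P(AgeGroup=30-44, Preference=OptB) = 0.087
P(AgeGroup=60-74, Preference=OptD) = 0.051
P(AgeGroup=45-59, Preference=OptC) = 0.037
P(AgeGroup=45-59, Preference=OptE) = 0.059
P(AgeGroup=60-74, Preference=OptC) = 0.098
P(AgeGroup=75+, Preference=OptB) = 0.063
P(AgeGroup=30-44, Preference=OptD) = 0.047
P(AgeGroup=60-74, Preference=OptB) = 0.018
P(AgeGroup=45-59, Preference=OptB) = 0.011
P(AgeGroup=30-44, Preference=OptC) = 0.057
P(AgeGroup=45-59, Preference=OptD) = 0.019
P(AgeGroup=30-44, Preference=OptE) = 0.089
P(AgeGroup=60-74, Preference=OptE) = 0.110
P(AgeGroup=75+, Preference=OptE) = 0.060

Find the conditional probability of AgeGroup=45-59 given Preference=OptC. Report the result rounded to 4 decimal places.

P(Preference=OptC) = 0.057 + 0.037 + 0.098 + 0.106 = 0.298.
P(AgeGroup=45-59 | Preference=OptC) = 0.037/0.298 = 0.1242.

0.1242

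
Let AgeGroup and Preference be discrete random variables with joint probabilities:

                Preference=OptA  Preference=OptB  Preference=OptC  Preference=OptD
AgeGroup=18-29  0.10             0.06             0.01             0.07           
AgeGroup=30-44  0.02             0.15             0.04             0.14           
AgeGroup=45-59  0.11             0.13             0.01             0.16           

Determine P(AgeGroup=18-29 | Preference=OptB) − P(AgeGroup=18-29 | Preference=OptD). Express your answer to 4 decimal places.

-0.0127

P(Preference=OptB) = 0.06 + 0.15 + 0.13 = 0.34; P(AgeGroup=18-29 | Preference=OptB) = 0.06/0.34 = 0.17647.
P(Preference=OptD) = 0.07 + 0.14 + 0.16 = 0.37; P(AgeGroup=18-29 | Preference=OptD) = 0.07/0.37 = 0.18919.
Difference = -0.0127.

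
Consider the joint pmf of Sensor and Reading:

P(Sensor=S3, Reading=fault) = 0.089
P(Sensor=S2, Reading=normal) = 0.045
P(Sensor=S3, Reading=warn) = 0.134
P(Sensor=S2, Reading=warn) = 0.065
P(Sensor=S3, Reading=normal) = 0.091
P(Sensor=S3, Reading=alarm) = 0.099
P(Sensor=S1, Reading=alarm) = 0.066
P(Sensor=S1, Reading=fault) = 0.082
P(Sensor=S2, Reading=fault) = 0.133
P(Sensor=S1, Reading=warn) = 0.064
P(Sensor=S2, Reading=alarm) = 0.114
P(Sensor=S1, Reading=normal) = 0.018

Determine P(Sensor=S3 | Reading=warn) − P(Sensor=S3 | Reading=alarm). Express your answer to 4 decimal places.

0.1547

P(Reading=warn) = 0.064 + 0.065 + 0.134 = 0.263; P(Sensor=S3 | Reading=warn) = 0.134/0.263 = 0.50951.
P(Reading=alarm) = 0.066 + 0.114 + 0.099 = 0.279; P(Sensor=S3 | Reading=alarm) = 0.099/0.279 = 0.35484.
Difference = 0.1547.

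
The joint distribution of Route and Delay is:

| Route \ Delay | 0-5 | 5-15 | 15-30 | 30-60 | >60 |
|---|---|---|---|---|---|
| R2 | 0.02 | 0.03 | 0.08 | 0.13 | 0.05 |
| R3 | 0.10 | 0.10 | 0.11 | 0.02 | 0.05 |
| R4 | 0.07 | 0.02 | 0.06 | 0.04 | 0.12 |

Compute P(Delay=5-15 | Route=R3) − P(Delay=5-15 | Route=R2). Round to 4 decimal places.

0.1664

P(Route=R3) = 0.10 + 0.10 + 0.11 + 0.02 + 0.05 = 0.38; P(Delay=5-15 | Route=R3) = 0.10/0.38 = 0.26316.
P(Route=R2) = 0.02 + 0.03 + 0.08 + 0.13 + 0.05 = 0.31; P(Delay=5-15 | Route=R2) = 0.03/0.31 = 0.09677.
Difference = 0.1664.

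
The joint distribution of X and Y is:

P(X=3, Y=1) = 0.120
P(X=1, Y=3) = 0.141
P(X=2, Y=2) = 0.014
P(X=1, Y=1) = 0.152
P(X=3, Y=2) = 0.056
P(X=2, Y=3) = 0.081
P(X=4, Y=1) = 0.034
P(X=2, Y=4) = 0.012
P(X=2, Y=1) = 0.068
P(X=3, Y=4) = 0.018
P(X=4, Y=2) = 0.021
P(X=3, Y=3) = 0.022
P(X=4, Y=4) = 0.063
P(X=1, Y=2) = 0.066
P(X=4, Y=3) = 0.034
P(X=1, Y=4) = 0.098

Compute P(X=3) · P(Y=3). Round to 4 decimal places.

P(X=3) = 0.120 + 0.056 + 0.022 + 0.018 = 0.216.
P(Y=3) = 0.141 + 0.081 + 0.022 + 0.034 = 0.278.
Product: 0.216 × 0.278 = 0.0600.

0.0600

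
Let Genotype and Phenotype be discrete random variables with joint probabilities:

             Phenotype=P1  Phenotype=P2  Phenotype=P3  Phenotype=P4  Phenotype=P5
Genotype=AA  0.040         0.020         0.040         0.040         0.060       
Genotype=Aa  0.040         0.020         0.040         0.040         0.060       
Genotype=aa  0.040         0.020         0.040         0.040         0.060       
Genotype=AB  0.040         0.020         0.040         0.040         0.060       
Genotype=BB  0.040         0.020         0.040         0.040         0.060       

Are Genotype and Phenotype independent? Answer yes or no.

Every cell satisfies P(Genotype,Phenotype) = P(Genotype)·P(Phenotype). For instance P(Genotype=AB) = 0.200, P(Phenotype=P3) = 0.200, and 0.200×0.200 = 0.040 matches the joint entry. So Genotype and Phenotype are independent.

yes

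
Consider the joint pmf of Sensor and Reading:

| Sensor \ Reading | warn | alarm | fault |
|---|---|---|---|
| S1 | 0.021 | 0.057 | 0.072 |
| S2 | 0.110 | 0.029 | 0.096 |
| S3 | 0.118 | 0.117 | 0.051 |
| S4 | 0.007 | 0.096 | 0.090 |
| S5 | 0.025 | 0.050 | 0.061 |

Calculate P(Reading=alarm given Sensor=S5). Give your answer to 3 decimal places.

0.368

P(Sensor=S5) = 0.025 + 0.050 + 0.061 = 0.136.
P(Reading=alarm | Sensor=S5) = 0.050/0.136 = 0.368.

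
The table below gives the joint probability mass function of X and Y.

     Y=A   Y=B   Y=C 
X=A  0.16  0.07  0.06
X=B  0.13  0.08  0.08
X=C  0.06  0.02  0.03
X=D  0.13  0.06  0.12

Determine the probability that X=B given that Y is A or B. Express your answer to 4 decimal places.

P(Y=A) = 0.16 + 0.13 + 0.06 + 0.13 = 0.48.
P(Y=B) = 0.07 + 0.08 + 0.02 + 0.06 = 0.23.
P(Y ∈ {A, B}) = 0.48 + 0.23 = 0.71; P(X=B, Y ∈ {A, B}) = 0.13 + 0.08 = 0.21.
P(X=B | Y ∈ {A, B}) = 0.21/0.71 = 0.2958.

0.2958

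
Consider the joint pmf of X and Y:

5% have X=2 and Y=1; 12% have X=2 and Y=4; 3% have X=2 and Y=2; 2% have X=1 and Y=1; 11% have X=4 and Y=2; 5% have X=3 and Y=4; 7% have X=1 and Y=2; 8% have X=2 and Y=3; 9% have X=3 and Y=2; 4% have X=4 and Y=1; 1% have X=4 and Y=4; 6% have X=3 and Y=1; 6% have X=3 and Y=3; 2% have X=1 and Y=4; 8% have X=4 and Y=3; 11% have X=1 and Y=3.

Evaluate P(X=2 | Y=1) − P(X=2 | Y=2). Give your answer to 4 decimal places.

P(Y=1) = 0.02 + 0.05 + 0.06 + 0.04 = 0.17; P(X=2 | Y=1) = 0.05/0.17 = 0.29412.
P(Y=2) = 0.07 + 0.03 + 0.09 + 0.11 = 0.30; P(X=2 | Y=2) = 0.03/0.30 = 0.10000.
Difference = 0.1941.

0.1941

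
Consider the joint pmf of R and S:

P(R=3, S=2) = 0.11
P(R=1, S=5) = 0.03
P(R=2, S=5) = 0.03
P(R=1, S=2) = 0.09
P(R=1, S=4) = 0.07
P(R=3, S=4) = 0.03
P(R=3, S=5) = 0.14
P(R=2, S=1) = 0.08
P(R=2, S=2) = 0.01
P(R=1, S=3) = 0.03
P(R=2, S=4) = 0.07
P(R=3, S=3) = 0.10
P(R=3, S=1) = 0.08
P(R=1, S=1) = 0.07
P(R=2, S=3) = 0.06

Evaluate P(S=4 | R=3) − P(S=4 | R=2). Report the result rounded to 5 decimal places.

P(R=3) = 0.08 + 0.11 + 0.10 + 0.03 + 0.14 = 0.46; P(S=4 | R=3) = 0.03/0.46 = 0.065217.
P(R=2) = 0.08 + 0.01 + 0.06 + 0.07 + 0.03 = 0.25; P(S=4 | R=2) = 0.07/0.25 = 0.280000.
Difference = -0.21478.

-0.21478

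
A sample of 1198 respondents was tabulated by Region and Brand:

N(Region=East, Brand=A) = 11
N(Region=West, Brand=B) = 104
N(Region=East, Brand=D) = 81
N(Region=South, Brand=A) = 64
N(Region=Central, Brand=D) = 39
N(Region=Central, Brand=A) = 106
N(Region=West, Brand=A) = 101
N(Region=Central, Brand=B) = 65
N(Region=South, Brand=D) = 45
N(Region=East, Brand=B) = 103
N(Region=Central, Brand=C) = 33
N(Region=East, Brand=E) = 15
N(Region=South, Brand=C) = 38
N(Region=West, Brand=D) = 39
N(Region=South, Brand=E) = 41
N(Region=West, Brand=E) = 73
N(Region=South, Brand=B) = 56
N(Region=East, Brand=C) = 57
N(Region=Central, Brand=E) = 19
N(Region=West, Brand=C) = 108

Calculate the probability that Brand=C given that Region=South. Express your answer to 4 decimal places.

0.1557

Total with Region=South: 64 + 56 + 38 + 45 + 41 = 244.
P(Brand=C | Region=South) = 38/244 = 0.1557.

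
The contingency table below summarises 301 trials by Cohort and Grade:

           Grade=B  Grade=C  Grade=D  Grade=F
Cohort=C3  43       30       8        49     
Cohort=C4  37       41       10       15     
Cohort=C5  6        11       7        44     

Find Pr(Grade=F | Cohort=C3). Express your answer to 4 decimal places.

0.3769

Total with Cohort=C3: 43 + 30 + 8 + 49 = 130.
P(Grade=F | Cohort=C3) = 49/130 = 0.3769.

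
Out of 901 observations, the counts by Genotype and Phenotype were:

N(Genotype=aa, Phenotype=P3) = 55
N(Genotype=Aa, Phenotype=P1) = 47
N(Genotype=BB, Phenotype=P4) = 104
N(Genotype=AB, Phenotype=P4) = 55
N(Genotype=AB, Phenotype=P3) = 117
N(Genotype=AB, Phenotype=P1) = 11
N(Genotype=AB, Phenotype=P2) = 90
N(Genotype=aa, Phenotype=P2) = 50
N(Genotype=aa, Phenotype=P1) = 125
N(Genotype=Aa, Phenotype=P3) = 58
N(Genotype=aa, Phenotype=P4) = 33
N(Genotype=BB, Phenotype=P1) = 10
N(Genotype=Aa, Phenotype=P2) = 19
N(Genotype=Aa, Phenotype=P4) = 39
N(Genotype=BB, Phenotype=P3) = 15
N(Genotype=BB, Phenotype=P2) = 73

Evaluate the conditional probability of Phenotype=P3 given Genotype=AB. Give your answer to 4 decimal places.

0.4286

Total with Genotype=AB: 11 + 90 + 117 + 55 = 273.
P(Phenotype=P3 | Genotype=AB) = 117/273 = 0.4286.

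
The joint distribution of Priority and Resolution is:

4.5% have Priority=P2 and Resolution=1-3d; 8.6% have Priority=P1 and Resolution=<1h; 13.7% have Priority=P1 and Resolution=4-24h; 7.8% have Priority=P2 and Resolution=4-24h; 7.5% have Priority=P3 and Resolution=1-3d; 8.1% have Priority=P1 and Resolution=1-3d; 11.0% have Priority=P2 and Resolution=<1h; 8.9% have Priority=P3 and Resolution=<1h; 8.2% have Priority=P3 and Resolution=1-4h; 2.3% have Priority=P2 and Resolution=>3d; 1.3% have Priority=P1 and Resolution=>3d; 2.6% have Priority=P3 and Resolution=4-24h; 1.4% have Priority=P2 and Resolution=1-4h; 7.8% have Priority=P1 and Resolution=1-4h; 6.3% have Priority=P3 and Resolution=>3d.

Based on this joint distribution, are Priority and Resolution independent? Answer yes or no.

no

P(Priority=P3) = 0.335 and P(Resolution=4-24h) = 0.241, so their product is 0.08074, but P(Priority=P3, Resolution=4-24h) = 0.026. Since these differ, Priority and Resolution are not independent.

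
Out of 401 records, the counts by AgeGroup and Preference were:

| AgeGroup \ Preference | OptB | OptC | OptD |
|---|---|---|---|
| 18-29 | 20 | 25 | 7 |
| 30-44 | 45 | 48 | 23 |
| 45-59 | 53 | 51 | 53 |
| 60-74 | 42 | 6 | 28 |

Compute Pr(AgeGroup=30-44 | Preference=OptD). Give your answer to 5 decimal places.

Total with Preference=OptD: 7 + 23 + 53 + 28 = 111.
P(AgeGroup=30-44 | Preference=OptD) = 23/111 = 0.20721.

0.20721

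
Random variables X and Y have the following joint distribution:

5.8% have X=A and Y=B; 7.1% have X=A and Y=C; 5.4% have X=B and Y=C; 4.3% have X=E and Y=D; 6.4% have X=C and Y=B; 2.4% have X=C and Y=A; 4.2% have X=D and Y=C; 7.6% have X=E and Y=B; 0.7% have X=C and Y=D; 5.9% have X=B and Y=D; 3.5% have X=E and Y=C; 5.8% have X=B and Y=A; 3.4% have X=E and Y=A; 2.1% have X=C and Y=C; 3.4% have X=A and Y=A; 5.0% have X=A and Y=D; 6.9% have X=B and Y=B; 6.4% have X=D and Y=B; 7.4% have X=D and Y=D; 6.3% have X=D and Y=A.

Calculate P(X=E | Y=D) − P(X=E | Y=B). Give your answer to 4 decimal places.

-0.0451

P(Y=D) = 0.050 + 0.059 + 0.007 + 0.074 + 0.043 = 0.233; P(X=E | Y=D) = 0.043/0.233 = 0.18455.
P(Y=B) = 0.058 + 0.069 + 0.064 + 0.064 + 0.076 = 0.331; P(X=E | Y=B) = 0.076/0.331 = 0.22961.
Difference = -0.0451.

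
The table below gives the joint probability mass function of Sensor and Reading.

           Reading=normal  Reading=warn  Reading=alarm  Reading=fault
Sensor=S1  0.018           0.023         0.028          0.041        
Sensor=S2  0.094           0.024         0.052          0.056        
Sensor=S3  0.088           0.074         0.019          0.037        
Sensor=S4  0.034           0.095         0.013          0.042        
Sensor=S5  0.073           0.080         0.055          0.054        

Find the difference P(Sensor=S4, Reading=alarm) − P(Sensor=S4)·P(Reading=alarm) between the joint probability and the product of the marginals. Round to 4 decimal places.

-0.0177

P(Sensor=S4) = 0.034 + 0.095 + 0.013 + 0.042 = 0.184.
P(Reading=alarm) = 0.028 + 0.052 + 0.019 + 0.013 + 0.055 = 0.167.
P(Sensor=S4, Reading=alarm) − P(Sensor=S4)P(Reading=alarm) = 0.013 − 0.184×0.167 = -0.0177.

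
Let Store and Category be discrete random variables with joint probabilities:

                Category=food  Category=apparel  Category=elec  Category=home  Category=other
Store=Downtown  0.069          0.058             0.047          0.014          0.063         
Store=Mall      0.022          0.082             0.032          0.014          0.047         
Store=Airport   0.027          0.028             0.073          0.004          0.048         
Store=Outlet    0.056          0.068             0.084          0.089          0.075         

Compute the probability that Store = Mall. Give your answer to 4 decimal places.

0.1970

P(Store=Mall) = 0.022 + 0.082 + 0.032 + 0.014 + 0.047 = 0.197.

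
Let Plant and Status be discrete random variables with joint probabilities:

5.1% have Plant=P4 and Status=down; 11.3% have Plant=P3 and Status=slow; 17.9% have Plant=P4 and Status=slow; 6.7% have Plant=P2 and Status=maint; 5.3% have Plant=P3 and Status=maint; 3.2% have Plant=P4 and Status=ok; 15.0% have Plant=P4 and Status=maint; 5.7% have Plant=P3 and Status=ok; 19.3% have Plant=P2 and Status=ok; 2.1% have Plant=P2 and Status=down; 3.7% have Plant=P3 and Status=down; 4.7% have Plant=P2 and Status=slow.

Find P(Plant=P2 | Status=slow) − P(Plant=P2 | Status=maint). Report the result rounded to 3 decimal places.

P(Status=slow) = 0.047 + 0.113 + 0.179 = 0.339; P(Plant=P2 | Status=slow) = 0.047/0.339 = 0.1386.
P(Status=maint) = 0.067 + 0.053 + 0.150 = 0.270; P(Plant=P2 | Status=maint) = 0.067/0.270 = 0.2481.
Difference = -0.110.

-0.110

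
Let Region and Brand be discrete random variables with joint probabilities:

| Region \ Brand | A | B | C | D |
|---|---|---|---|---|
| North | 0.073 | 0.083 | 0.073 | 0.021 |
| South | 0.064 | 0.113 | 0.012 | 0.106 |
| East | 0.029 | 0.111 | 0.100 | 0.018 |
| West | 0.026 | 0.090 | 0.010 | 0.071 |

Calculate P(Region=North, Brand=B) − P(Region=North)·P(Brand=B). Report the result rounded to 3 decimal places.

P(Region=North) = 0.073 + 0.083 + 0.073 + 0.021 = 0.250.
P(Brand=B) = 0.083 + 0.113 + 0.111 + 0.090 = 0.397.
P(Region=North, Brand=B) − P(Region=North)P(Brand=B) = 0.083 − 0.250×0.397 = -0.016.

-0.016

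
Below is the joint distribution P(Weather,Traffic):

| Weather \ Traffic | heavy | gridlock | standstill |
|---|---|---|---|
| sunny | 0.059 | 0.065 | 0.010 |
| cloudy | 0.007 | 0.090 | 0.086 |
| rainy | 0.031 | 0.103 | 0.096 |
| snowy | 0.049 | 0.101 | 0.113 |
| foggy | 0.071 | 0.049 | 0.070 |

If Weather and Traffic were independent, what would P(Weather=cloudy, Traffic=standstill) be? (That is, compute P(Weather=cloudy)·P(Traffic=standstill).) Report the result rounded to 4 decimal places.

P(Weather=cloudy) = 0.007 + 0.090 + 0.086 = 0.183.
P(Traffic=standstill) = 0.010 + 0.086 + 0.096 + 0.113 + 0.070 = 0.375.
Product: 0.183 × 0.375 = 0.0686.

0.0686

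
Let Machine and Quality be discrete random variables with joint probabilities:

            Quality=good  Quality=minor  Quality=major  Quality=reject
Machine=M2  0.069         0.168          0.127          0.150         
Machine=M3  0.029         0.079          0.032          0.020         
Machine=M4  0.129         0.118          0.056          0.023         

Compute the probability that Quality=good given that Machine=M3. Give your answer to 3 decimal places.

0.181

P(Machine=M3) = 0.029 + 0.079 + 0.032 + 0.020 = 0.160.
P(Quality=good | Machine=M3) = 0.029/0.160 = 0.181.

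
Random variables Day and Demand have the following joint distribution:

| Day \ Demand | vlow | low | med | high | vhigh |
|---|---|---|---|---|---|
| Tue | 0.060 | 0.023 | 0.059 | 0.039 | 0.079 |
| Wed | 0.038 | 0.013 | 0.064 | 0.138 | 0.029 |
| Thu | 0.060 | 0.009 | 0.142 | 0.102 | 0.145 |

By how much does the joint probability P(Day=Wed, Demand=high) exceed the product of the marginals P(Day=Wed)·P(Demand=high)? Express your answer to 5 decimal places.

P(Day=Wed) = 0.038 + 0.013 + 0.064 + 0.138 + 0.029 = 0.282.
P(Demand=high) = 0.039 + 0.138 + 0.102 = 0.279.
P(Day=Wed, Demand=high) − P(Day=Wed)P(Demand=high) = 0.138 − 0.282×0.279 = 0.05932.

0.05932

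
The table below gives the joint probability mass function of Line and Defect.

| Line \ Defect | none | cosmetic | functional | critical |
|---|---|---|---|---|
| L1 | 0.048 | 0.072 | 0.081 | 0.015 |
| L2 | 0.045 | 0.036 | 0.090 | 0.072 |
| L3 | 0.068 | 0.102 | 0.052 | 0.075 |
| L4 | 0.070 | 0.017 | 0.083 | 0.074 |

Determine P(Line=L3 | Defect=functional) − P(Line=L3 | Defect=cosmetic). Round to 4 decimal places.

P(Defect=functional) = 0.081 + 0.090 + 0.052 + 0.083 = 0.306; P(Line=L3 | Defect=functional) = 0.052/0.306 = 0.16993.
P(Defect=cosmetic) = 0.072 + 0.036 + 0.102 + 0.017 = 0.227; P(Line=L3 | Defect=cosmetic) = 0.102/0.227 = 0.44934.
Difference = -0.2794.

-0.2794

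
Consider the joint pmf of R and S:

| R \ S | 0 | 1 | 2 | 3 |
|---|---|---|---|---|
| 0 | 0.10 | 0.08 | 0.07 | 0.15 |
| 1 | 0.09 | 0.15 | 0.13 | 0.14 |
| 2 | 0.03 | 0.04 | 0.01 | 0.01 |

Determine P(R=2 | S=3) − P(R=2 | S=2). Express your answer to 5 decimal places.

P(S=3) = 0.15 + 0.14 + 0.01 = 0.30; P(R=2 | S=3) = 0.01/0.30 = 0.033333.
P(S=2) = 0.07 + 0.13 + 0.01 = 0.21; P(R=2 | S=2) = 0.01/0.21 = 0.047619.
Difference = -0.01429.

-0.01429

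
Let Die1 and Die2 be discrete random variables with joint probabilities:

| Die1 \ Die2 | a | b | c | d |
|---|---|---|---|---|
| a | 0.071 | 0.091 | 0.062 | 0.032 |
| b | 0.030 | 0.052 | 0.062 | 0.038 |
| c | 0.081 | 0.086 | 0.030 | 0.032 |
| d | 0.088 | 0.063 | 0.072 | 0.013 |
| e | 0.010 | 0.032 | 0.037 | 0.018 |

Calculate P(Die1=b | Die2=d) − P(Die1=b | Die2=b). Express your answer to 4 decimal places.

P(Die2=d) = 0.032 + 0.038 + 0.032 + 0.013 + 0.018 = 0.133; P(Die1=b | Die2=d) = 0.038/0.133 = 0.28571.
P(Die2=b) = 0.091 + 0.052 + 0.086 + 0.063 + 0.032 = 0.324; P(Die1=b | Die2=b) = 0.052/0.324 = 0.16049.
Difference = 0.1252.

0.1252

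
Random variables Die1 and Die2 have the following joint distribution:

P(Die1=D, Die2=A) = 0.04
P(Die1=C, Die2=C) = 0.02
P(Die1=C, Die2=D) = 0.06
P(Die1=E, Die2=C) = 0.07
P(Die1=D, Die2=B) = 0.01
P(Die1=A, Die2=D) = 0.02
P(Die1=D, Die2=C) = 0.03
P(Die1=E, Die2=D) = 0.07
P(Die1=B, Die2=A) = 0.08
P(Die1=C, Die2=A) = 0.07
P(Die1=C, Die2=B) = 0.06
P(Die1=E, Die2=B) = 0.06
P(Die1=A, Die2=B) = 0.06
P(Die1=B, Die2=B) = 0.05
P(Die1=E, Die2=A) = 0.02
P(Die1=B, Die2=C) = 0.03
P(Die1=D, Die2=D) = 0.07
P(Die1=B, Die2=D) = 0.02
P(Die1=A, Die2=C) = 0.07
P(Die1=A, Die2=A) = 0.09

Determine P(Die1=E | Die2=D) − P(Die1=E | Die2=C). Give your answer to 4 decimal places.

P(Die2=D) = 0.02 + 0.02 + 0.06 + 0.07 + 0.07 = 0.24; P(Die1=E | Die2=D) = 0.07/0.24 = 0.29167.
P(Die2=C) = 0.07 + 0.03 + 0.02 + 0.03 + 0.07 = 0.22; P(Die1=E | Die2=C) = 0.07/0.22 = 0.31818.
Difference = -0.0265.

-0.0265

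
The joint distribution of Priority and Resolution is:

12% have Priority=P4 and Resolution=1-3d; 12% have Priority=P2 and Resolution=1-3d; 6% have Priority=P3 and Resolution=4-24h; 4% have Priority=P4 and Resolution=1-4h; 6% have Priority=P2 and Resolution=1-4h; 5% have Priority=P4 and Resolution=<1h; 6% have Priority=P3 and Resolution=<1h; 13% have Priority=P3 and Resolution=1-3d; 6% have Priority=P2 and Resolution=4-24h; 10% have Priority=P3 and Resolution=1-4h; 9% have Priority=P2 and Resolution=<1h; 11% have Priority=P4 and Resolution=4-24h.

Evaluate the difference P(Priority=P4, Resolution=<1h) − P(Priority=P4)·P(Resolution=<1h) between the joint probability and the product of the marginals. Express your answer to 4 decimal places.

P(Priority=P4) = 0.05 + 0.04 + 0.11 + 0.12 = 0.32.
P(Resolution=<1h) = 0.09 + 0.06 + 0.05 = 0.20.
P(Priority=P4, Resolution=<1h) − P(Priority=P4)P(Resolution=<1h) = 0.05 − 0.32×0.20 = -0.0140.

-0.0140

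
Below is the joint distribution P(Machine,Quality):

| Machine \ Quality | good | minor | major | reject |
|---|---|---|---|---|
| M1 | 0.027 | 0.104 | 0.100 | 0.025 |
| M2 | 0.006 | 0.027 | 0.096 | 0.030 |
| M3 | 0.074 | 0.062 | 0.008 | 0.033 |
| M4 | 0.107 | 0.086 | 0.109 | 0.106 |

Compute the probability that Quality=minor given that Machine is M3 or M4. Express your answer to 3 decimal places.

P(Machine=M3) = 0.074 + 0.062 + 0.008 + 0.033 = 0.177.
P(Machine=M4) = 0.107 + 0.086 + 0.109 + 0.106 = 0.408.
P(Machine ∈ {M3, M4}) = 0.177 + 0.408 = 0.585; P(Quality=minor, Machine ∈ {M3, M4}) = 0.062 + 0.086 = 0.148.
P(Quality=minor | Machine ∈ {M3, M4}) = 0.148/0.585 = 0.253.

0.253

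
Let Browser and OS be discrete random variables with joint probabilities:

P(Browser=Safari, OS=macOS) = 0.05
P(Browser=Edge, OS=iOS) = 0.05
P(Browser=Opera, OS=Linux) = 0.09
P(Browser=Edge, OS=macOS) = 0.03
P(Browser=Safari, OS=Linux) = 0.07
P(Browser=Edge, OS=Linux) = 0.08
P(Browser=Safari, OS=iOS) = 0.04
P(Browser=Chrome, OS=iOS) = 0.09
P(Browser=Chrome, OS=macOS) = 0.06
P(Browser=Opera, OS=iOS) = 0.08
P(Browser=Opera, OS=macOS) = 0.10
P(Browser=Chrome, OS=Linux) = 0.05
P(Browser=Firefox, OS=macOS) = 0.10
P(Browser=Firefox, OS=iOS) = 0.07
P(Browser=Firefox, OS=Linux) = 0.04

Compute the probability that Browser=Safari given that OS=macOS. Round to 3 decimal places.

P(OS=macOS) = 0.06 + 0.10 + 0.05 + 0.03 + 0.10 = 0.34.
P(Browser=Safari | OS=macOS) = 0.05/0.34 = 0.147.

0.147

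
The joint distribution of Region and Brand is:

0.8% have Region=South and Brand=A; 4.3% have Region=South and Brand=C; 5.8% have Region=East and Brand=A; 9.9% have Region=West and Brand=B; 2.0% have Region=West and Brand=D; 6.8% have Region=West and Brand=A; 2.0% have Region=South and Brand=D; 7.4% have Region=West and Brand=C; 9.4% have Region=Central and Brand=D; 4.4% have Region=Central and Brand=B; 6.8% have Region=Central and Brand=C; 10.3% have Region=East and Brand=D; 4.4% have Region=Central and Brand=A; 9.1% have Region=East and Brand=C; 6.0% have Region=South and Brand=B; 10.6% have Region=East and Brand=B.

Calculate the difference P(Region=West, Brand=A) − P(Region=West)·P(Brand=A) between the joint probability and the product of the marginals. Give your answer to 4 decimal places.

P(Region=West) = 0.068 + 0.099 + 0.074 + 0.020 = 0.261.
P(Brand=A) = 0.008 + 0.058 + 0.068 + 0.044 = 0.178.
P(Region=West, Brand=A) − P(Region=West)P(Brand=A) = 0.068 − 0.261×0.178 = 0.0215.

0.0215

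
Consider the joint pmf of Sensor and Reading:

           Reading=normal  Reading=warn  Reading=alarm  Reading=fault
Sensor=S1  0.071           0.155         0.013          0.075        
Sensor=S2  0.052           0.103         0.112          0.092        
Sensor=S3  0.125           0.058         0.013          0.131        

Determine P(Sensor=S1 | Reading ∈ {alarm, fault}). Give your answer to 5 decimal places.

0.20183

P(Reading=alarm) = 0.013 + 0.112 + 0.013 = 0.138.
P(Reading=fault) = 0.075 + 0.092 + 0.131 = 0.298.
P(Reading ∈ {alarm, fault}) = 0.138 + 0.298 = 0.436; P(Sensor=S1, Reading ∈ {alarm, fault}) = 0.013 + 0.075 = 0.088.
P(Sensor=S1 | Reading ∈ {alarm, fault}) = 0.088/0.436 = 0.20183.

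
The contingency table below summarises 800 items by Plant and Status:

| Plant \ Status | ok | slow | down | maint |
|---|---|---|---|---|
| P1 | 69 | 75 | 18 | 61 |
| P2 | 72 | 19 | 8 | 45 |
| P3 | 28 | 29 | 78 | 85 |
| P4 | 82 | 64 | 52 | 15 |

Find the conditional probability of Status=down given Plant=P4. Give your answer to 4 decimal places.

0.2441

Total with Plant=P4: 82 + 64 + 52 + 15 = 213.
P(Status=down | Plant=P4) = 52/213 = 0.2441.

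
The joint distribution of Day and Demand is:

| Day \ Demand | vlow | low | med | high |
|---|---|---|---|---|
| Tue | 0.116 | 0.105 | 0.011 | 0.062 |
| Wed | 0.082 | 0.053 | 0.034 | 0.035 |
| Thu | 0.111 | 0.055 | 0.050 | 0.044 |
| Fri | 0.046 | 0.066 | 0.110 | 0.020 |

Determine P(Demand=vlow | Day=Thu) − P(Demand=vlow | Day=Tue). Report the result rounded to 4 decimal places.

P(Day=Thu) = 0.111 + 0.055 + 0.050 + 0.044 = 0.260; P(Demand=vlow | Day=Thu) = 0.111/0.260 = 0.42692.
P(Day=Tue) = 0.116 + 0.105 + 0.011 + 0.062 = 0.294; P(Demand=vlow | Day=Tue) = 0.116/0.294 = 0.39456.
Difference = 0.0324.

0.0324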